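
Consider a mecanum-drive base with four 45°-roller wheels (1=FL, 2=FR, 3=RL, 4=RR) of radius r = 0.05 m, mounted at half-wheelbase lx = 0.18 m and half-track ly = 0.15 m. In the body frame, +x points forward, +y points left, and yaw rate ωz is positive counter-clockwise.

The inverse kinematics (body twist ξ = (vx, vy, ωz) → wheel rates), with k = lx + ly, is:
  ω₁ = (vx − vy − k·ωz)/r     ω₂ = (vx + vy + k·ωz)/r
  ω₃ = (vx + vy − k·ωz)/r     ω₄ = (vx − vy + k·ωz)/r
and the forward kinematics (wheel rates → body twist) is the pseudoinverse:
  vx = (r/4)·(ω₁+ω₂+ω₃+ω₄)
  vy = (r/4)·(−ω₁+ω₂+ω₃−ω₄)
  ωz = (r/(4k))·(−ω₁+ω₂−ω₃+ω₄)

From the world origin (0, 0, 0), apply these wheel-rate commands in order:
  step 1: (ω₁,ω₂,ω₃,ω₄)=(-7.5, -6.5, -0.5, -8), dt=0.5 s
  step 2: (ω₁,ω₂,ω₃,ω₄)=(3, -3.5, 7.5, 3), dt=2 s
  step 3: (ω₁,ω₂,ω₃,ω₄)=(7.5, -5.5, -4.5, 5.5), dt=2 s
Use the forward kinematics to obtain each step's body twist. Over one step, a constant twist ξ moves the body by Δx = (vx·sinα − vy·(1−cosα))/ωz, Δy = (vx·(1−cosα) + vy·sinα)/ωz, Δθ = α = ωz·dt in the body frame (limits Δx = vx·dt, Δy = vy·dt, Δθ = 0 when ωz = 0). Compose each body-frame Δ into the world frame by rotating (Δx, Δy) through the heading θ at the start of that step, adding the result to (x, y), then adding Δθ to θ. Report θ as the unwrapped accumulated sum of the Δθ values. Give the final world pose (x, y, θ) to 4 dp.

(-0.4211, -0.4459, -1.1837)

step 1: ξ=(vx,vy,ωz)=(-0.2812, 0.1062, -0.2462), dt=0.5 → body Δ=(-0.1370, 0.0616, -0.1231) → world pose (-0.1370, 0.0616, -0.1231)
step 2: ξ=(vx,vy,ωz)=(0.1250, -0.0250, -0.4167), dt=2.0 → body Δ=(0.2024, -0.1427, -0.8333) → world pose (0.0463, -0.1048, -0.9564)
step 3: ξ=(vx,vy,ωz)=(0.0375, -0.2875, -0.1136), dt=2.0 → body Δ=(0.0093, -0.5785, -0.2273) → world pose (-0.4211, -0.4459, -1.1837)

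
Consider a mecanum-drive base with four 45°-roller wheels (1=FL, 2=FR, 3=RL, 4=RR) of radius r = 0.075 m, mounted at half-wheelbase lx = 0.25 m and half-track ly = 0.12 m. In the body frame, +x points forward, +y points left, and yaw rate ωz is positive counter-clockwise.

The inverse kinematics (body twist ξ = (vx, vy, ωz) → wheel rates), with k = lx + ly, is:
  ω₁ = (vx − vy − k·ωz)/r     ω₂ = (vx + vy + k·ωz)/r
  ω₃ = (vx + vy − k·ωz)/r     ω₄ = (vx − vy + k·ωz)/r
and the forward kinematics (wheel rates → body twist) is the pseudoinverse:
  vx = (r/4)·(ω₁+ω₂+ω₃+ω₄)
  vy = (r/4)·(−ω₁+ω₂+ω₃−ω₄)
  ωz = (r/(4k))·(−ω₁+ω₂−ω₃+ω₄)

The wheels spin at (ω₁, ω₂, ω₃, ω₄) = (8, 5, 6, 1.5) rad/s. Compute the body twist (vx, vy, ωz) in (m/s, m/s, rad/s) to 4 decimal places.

k = lx + ly = 0.25 + 0.12 = 0.3700
ω₁+ω₂+ω₃+ω₄ = 20.5000  →  vx = (0.075/4)·20.5000 = 0.3844
−ω₁+ω₂+ω₃−ω₄ = 1.5000  →  vy = (0.075/4)·1.5000 = 0.0281
−ω₁+ω₂−ω₃+ω₄ = -7.5000  →  ωz = (0.075/1.4800)·-7.5000 = -0.3801

(0.3844, 0.0281, -0.3801)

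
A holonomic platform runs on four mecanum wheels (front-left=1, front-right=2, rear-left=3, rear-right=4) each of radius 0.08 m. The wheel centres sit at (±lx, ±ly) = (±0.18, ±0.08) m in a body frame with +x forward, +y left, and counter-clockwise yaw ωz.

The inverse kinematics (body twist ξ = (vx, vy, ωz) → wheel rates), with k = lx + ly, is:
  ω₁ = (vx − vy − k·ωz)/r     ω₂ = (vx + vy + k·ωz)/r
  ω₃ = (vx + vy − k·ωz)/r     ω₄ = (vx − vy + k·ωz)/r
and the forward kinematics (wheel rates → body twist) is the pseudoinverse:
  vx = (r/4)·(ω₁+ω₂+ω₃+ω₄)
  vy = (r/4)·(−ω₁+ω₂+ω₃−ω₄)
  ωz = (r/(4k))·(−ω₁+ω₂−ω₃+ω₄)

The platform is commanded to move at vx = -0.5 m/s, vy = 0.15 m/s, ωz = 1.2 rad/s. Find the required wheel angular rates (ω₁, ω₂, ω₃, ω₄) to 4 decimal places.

k = lx + ly = 0.18 + 0.08 = 0.2600;  k·ωz = 0.2600·1.2 = 0.3120
ω₁ (FL) = (vx − vy − k·ωz)/r = -0.9620/0.08 = -12.0250
ω₂ (FR) = (vx + vy + k·ωz)/r = -0.0380/0.08 = -0.4750
ω₃ (RL) = (vx + vy − k·ωz)/r = -0.6620/0.08 = -8.2750
ω₄ (RR) = (vx − vy + k·ωz)/r = -0.3380/0.08 = -4.2250

(-12.0250, -0.4750, -8.2750, -4.2250)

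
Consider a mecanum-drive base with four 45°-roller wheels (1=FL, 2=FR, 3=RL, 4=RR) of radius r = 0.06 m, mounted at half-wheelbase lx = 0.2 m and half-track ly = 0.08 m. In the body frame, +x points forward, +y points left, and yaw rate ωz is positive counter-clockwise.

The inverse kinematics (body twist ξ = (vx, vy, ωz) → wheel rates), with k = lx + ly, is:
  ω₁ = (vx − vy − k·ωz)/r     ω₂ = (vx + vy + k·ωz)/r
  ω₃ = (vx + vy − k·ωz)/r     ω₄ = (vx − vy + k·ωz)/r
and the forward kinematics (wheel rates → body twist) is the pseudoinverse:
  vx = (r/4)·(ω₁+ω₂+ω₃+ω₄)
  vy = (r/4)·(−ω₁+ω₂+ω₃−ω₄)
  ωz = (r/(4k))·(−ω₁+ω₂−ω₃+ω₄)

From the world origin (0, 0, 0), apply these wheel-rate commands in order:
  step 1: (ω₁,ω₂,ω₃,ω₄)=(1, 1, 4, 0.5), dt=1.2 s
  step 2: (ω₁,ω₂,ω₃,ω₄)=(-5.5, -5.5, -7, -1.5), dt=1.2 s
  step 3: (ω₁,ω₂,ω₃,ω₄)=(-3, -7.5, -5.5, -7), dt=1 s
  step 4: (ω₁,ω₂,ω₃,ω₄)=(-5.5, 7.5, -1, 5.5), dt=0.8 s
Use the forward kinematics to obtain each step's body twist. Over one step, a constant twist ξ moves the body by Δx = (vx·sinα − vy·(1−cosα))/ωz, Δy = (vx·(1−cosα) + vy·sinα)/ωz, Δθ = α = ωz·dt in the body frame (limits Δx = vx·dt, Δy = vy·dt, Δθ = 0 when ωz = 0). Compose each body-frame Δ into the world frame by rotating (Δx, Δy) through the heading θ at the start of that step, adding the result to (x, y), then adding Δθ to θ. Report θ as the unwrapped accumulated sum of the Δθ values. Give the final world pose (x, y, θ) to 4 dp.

(-0.5183, 0.0248, 0.6429)

step 1: ξ=(vx,vy,ωz)=(0.0975, 0.0525, -0.1875), dt=1.2 → body Δ=(0.1231, 0.0494, -0.2250) → world pose (0.1231, 0.0494, -0.2250)
step 2: ξ=(vx,vy,ωz)=(-0.2925, -0.0825, 0.2946), dt=1.2 → body Δ=(-0.3264, -0.1584, 0.3536) → world pose (-0.2304, -0.0322, 0.1286)
step 3: ξ=(vx,vy,ωz)=(-0.3450, -0.0450, -0.3214), dt=1.0 → body Δ=(-0.3463, 0.0107, -0.3214) → world pose (-0.5752, -0.0659, -0.1929)
step 4: ξ=(vx,vy,ωz)=(0.0975, 0.0975, 1.0446), dt=0.8 → body Δ=(0.0385, 0.1000, 0.8357) → world pose (-0.5183, 0.0248, 0.6429)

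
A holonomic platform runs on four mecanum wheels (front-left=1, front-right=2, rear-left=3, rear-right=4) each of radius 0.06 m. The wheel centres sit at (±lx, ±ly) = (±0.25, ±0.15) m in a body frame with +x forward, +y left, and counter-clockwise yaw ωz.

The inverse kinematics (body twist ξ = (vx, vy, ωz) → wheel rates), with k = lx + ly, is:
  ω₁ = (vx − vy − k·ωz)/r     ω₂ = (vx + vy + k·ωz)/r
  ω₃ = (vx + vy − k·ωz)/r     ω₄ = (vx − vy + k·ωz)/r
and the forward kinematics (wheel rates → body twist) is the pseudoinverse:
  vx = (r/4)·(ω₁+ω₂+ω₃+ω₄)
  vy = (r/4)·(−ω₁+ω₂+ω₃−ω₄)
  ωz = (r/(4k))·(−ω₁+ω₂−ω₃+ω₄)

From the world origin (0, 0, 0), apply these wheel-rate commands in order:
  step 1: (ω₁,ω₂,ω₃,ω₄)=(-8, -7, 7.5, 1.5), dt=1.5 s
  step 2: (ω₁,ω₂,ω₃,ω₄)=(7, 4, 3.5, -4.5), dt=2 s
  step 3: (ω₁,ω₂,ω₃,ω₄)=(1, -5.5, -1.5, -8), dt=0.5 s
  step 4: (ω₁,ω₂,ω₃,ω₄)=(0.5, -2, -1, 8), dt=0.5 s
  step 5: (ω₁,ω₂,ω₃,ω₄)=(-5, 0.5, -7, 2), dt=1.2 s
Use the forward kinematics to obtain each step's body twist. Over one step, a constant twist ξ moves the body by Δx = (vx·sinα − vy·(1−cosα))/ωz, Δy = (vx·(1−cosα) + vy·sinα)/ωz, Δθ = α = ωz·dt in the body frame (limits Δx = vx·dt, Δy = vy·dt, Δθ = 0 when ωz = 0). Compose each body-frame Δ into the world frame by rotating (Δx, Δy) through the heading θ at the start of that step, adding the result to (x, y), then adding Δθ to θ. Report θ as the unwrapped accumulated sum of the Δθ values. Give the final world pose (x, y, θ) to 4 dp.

step 1: ξ=(vx,vy,ωz)=(-0.0900, 0.1050, -0.1875), dt=1.5 → body Δ=(-0.1112, 0.1743, -0.2813) → world pose (-0.1112, 0.1743, -0.2813)
step 2: ξ=(vx,vy,ωz)=(0.1500, 0.0750, -0.4125), dt=2.0 → body Δ=(0.3256, 0.0167, -0.8250) → world pose (0.2062, 0.0999, -1.1062)
step 3: ξ=(vx,vy,ωz)=(-0.2100, 0.0000, -0.4875), dt=0.5 → body Δ=(-0.1040, 0.0127, -0.2437) → world pose (0.1710, 0.1986, -1.3500)
step 4: ξ=(vx,vy,ωz)=(0.0825, -0.1725, 0.2437), dt=0.5 → body Δ=(0.0464, -0.0835, 0.1219) → world pose (0.0996, 0.1350, -1.2281)
step 5: ξ=(vx,vy,ωz)=(-0.1425, -0.0525, 0.5437), dt=1.2 → body Δ=(-0.1393, -0.1125, 0.6525) → world pose (-0.0531, 0.2284, -0.5756)

(-0.0531, 0.2284, -0.5756)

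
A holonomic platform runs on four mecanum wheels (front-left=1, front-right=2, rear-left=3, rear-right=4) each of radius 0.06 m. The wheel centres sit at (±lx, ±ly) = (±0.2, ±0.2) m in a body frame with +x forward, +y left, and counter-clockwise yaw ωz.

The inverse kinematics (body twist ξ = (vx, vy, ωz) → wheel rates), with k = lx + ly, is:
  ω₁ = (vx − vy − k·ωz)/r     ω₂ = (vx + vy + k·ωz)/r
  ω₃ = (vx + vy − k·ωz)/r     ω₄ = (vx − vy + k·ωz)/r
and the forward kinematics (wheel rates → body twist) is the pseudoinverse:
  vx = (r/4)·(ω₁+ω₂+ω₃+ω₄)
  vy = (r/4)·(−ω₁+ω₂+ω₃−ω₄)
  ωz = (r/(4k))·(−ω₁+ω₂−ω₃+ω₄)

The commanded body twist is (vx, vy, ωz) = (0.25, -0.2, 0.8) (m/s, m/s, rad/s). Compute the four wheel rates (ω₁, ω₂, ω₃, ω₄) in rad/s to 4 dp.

(2.1667, 6.1667, -4.5000, 12.8333)

k = lx + ly = 0.2 + 0.2 = 0.4000;  k·ωz = 0.4000·0.8 = 0.3200
ω₁ (FL) = (vx − vy − k·ωz)/r = 0.1300/0.06 = 2.1667
ω₂ (FR) = (vx + vy + k·ωz)/r = 0.3700/0.06 = 6.1667
ω₃ (RL) = (vx + vy − k·ωz)/r = -0.2700/0.06 = -4.5000
ω₄ (RR) = (vx − vy + k·ωz)/r = 0.7700/0.06 = 12.8333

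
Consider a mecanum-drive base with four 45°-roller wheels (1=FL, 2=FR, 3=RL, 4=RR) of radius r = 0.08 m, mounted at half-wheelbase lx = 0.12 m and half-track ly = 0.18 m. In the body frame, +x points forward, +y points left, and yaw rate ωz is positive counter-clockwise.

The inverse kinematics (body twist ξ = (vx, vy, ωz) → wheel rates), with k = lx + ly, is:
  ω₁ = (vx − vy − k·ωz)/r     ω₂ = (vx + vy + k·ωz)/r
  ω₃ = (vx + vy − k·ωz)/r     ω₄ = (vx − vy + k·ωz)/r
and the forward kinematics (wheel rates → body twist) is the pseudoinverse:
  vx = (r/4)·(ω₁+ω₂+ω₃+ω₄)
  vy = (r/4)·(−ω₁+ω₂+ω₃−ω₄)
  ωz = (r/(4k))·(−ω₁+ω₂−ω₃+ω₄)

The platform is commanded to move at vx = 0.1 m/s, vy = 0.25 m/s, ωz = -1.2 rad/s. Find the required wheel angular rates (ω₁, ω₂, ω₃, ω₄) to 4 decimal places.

(2.6250, -0.1250, 8.8750, -6.3750)

k = lx + ly = 0.12 + 0.18 = 0.3000;  k·ωz = 0.3000·-1.2 = -0.3600
ω₁ (FL) = (vx − vy − k·ωz)/r = 0.2100/0.08 = 2.6250
ω₂ (FR) = (vx + vy + k·ωz)/r = -0.0100/0.08 = -0.1250
ω₃ (RL) = (vx + vy − k·ωz)/r = 0.7100/0.08 = 8.8750
ω₄ (RR) = (vx − vy + k·ωz)/r = -0.5100/0.08 = -6.3750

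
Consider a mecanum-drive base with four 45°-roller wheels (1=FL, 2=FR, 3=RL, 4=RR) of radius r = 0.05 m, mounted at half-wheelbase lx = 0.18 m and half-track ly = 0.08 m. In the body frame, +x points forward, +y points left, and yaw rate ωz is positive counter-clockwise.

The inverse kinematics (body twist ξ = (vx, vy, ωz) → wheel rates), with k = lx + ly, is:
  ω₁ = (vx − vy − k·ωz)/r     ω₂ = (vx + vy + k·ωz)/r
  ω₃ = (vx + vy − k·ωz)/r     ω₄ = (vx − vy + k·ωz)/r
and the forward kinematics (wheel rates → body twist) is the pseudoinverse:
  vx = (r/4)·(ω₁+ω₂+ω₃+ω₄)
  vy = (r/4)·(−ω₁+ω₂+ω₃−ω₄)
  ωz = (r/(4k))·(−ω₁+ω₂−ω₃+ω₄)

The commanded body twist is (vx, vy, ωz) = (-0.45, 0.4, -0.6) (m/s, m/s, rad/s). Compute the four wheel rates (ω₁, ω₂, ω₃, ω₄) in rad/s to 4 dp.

(-13.8800, -4.1200, 2.1200, -20.1200)

k = lx + ly = 0.18 + 0.08 = 0.2600;  k·ωz = 0.2600·-0.6 = -0.1560
ω₁ (FL) = (vx − vy − k·ωz)/r = -0.6940/0.05 = -13.8800
ω₂ (FR) = (vx + vy + k·ωz)/r = -0.2060/0.05 = -4.1200
ω₃ (RL) = (vx + vy − k·ωz)/r = 0.1060/0.05 = 2.1200
ω₄ (RR) = (vx − vy + k·ωz)/r = -1.0060/0.05 = -20.1200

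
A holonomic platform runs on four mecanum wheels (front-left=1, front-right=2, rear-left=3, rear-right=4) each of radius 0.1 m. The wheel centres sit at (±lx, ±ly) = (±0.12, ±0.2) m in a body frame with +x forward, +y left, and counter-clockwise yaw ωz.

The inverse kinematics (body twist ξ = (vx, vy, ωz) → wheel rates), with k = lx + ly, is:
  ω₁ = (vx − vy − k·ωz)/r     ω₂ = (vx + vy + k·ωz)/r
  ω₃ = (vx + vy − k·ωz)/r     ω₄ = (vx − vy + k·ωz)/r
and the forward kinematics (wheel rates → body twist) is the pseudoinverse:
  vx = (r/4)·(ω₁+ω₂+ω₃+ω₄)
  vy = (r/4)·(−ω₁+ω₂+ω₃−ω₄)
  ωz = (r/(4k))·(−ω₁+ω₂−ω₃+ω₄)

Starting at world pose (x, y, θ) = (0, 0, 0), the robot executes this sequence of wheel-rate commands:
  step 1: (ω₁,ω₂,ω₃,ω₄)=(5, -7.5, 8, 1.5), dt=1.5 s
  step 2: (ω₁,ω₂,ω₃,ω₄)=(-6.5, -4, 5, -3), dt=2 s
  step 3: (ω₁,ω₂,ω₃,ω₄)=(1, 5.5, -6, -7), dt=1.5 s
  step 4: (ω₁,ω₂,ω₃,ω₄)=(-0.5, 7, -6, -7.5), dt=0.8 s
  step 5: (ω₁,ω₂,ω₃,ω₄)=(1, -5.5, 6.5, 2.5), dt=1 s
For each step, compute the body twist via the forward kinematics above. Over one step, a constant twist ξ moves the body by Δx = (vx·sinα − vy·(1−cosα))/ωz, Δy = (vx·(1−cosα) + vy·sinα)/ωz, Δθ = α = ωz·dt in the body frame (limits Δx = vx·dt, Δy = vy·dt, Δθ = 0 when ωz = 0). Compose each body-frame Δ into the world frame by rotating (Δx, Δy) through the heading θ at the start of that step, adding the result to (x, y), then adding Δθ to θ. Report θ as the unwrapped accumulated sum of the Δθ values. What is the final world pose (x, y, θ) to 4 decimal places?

step 1: ξ=(vx,vy,ωz)=(0.1750, -0.1500, -1.4844), dt=1.5 → body Δ=(-0.0692, -0.2699, -2.2266) → world pose (-0.0692, -0.2699, -2.2266)
step 2: ξ=(vx,vy,ωz)=(-0.2125, 0.2625, -0.4297), dt=2.0 → body Δ=(-0.1625, 0.6344, -0.8594) → world pose (0.5327, -0.5279, -3.0859)
step 3: ξ=(vx,vy,ωz)=(-0.1625, 0.1375, 0.2734), dt=1.5 → body Δ=(-0.2787, 0.1512, 0.4102) → world pose (0.8193, -0.6634, -2.6758)
step 4: ξ=(vx,vy,ωz)=(-0.1750, 0.2250, 0.4688), dt=0.8 → body Δ=(-0.1701, 0.1499, 0.3750) → world pose (1.0386, -0.7209, -2.3008)
step 5: ξ=(vx,vy,ωz)=(0.1125, -0.0625, -0.8203), dt=1.0 → body Δ=(0.0761, -0.0993, -0.8203) → world pose (0.9139, -0.7113, -3.1211)

(0.9139, -0.7113, -3.1211)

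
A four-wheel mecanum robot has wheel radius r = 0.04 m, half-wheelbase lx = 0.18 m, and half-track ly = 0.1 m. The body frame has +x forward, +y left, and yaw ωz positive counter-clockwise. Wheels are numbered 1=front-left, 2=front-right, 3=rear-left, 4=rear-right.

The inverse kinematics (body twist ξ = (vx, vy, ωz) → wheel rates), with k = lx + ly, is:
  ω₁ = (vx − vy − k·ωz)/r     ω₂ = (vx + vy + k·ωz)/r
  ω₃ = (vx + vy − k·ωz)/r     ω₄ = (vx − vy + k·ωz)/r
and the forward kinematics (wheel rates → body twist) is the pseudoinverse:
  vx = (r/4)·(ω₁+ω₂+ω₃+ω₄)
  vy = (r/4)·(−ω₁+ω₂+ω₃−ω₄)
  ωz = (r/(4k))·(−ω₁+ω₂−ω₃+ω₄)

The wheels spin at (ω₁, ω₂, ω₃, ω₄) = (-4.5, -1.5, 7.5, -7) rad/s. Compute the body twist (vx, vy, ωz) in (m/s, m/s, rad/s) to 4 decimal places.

k = lx + ly = 0.18 + 0.1 = 0.2800
ω₁+ω₂+ω₃+ω₄ = -5.5000  →  vx = (0.04/4)·-5.5000 = -0.0550
−ω₁+ω₂+ω₃−ω₄ = 17.5000  →  vy = (0.04/4)·17.5000 = 0.1750
−ω₁+ω₂−ω₃+ω₄ = -11.5000  →  ωz = (0.04/1.1200)·-11.5000 = -0.4107

(-0.0550, 0.1750, -0.4107)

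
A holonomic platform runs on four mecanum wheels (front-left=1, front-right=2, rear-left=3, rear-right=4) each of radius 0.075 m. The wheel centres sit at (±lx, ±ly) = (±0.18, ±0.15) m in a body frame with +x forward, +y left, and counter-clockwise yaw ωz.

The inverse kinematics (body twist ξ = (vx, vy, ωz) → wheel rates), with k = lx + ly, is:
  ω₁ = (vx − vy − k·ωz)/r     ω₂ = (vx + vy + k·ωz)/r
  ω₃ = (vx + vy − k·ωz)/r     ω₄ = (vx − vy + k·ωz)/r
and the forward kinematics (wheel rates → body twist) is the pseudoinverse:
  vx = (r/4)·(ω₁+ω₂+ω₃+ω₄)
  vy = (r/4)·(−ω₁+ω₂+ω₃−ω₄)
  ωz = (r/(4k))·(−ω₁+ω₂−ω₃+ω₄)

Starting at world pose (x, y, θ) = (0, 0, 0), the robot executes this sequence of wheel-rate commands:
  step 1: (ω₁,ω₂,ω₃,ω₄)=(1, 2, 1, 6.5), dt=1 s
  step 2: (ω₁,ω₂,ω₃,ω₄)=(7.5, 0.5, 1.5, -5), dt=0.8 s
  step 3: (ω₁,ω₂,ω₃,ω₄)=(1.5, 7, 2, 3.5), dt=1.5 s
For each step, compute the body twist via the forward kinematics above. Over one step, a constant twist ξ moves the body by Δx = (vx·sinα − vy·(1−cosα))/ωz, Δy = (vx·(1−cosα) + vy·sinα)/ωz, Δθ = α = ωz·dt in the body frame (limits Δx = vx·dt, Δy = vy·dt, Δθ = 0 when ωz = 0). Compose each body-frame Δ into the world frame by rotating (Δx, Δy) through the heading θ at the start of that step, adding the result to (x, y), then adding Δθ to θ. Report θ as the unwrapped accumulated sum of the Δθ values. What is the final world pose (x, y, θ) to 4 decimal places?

(0.6560, 0.0819, 0.3523)

step 1: ξ=(vx,vy,ωz)=(0.1969, -0.0844, 0.3693), dt=1.0 → body Δ=(0.2078, -0.0465, 0.3693) → world pose (0.2078, -0.0465, 0.3693)
step 2: ξ=(vx,vy,ωz)=(0.0844, -0.0094, -0.7670), dt=0.8 → body Δ=(0.0611, -0.0271, -0.6136) → world pose (0.2746, -0.0497, -0.2443)
step 3: ξ=(vx,vy,ωz)=(0.2625, 0.0750, 0.3977), dt=1.5 → body Δ=(0.3382, 0.2200, 0.5966) → world pose (0.6560, 0.0819, 0.3523)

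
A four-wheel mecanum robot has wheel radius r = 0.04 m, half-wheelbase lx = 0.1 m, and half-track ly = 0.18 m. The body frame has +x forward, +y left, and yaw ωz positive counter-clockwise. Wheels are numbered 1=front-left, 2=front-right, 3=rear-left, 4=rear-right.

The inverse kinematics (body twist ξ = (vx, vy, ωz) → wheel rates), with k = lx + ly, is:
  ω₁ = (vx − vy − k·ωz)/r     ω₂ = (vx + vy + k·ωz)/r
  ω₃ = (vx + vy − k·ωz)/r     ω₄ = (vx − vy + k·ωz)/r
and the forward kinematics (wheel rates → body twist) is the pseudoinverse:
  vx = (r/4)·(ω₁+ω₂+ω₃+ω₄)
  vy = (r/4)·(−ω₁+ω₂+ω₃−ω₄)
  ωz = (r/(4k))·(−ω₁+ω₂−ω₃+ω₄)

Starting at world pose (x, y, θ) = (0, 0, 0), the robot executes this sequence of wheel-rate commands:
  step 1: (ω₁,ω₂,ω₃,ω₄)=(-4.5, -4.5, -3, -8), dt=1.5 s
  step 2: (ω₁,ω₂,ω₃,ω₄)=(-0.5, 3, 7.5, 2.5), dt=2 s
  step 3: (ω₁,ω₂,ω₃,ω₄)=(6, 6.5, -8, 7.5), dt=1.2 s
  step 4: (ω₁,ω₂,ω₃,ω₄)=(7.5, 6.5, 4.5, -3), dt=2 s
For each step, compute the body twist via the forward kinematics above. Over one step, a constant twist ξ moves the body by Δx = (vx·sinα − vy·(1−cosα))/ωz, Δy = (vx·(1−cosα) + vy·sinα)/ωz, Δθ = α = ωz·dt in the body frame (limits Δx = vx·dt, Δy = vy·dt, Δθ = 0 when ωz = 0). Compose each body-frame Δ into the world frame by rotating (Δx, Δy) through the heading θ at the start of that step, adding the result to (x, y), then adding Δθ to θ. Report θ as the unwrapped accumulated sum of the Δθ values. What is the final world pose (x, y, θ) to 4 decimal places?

step 1: ξ=(vx,vy,ωz)=(-0.2000, 0.0500, -0.1786), dt=1.5 → body Δ=(-0.2864, 0.1140, -0.2679) → world pose (-0.2864, 0.1140, -0.2679)
step 2: ξ=(vx,vy,ωz)=(0.1250, 0.0850, -0.0536), dt=2.0 → body Δ=(0.2586, 0.1563, -0.1071) → world pose (0.0043, 0.1963, -0.3750)
step 3: ξ=(vx,vy,ωz)=(0.1200, -0.1500, 0.5714), dt=1.2 → body Δ=(0.1923, -0.1188, 0.6857) → world pose (0.1398, 0.0154, 0.3107)
step 4: ξ=(vx,vy,ωz)=(0.1550, 0.0650, -0.3036), dt=2.0 → body Δ=(0.3296, 0.0309, -0.6071) → world pose (0.4441, 0.1456, -0.2964)

(0.4441, 0.1456, -0.2964)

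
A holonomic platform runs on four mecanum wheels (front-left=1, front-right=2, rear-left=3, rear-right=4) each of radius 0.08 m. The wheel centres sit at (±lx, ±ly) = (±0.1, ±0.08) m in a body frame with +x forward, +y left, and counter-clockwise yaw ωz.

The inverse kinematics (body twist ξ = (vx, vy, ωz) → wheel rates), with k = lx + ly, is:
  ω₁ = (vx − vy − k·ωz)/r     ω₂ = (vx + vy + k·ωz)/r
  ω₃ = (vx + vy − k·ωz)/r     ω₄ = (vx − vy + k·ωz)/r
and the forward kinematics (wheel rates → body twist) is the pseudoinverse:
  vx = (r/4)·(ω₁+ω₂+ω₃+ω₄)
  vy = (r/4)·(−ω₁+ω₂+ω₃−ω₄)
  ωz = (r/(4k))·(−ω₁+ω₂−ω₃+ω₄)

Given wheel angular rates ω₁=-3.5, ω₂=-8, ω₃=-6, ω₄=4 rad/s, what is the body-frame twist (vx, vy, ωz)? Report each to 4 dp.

k = lx + ly = 0.1 + 0.08 = 0.1800
ω₁+ω₂+ω₃+ω₄ = -13.5000  →  vx = (0.08/4)·-13.5000 = -0.2700
−ω₁+ω₂+ω₃−ω₄ = -14.5000  →  vy = (0.08/4)·-14.5000 = -0.2900
−ω₁+ω₂−ω₃+ω₄ = 5.5000  →  ωz = (0.08/0.7200)·5.5000 = 0.6111

(-0.2700, -0.2900, 0.6111)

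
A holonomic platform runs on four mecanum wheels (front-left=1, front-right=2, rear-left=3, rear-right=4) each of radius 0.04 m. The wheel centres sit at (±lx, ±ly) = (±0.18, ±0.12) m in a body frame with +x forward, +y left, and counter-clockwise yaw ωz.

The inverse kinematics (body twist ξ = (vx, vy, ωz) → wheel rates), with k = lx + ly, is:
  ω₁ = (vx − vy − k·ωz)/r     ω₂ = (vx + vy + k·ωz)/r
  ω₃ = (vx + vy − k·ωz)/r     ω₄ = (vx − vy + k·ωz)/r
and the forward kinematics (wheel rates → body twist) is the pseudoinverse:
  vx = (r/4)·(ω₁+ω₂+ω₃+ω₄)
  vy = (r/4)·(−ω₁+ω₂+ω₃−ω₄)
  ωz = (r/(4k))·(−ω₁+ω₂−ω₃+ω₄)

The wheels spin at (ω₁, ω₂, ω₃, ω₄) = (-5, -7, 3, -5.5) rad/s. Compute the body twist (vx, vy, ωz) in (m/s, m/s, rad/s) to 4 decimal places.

k = lx + ly = 0.18 + 0.12 = 0.3000
ω₁+ω₂+ω₃+ω₄ = -14.5000  →  vx = (0.04/4)·-14.5000 = -0.1450
−ω₁+ω₂+ω₃−ω₄ = 6.5000  →  vy = (0.04/4)·6.5000 = 0.0650
−ω₁+ω₂−ω₃+ω₄ = -10.5000  →  ωz = (0.04/1.2000)·-10.5000 = -0.3500

(-0.1450, 0.0650, -0.3500)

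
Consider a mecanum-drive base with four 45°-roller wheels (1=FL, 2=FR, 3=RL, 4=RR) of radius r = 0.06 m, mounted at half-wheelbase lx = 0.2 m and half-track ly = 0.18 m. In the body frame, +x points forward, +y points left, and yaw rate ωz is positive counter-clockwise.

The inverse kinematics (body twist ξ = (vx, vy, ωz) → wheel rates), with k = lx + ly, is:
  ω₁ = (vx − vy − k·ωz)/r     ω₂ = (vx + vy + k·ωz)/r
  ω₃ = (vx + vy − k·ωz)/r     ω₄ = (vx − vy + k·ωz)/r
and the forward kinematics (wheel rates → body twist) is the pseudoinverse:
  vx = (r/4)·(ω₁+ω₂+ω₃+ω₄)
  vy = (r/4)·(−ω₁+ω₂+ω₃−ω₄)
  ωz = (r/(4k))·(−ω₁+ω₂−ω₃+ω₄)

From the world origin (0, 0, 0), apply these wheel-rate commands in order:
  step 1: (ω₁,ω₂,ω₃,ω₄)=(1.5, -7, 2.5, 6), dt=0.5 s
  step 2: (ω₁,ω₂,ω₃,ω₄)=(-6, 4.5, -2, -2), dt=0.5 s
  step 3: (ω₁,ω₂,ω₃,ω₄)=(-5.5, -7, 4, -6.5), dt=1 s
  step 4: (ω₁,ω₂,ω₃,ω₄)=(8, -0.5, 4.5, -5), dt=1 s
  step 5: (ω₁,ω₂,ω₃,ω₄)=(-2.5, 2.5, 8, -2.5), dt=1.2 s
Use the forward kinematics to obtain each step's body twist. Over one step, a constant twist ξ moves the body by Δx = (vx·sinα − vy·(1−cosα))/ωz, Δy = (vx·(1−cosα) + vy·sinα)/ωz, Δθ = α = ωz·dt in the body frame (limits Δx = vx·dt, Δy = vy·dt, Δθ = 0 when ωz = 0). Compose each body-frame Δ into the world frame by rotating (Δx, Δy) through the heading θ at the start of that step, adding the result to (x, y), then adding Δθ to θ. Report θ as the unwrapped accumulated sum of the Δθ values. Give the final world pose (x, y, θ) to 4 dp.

(0.1546, 0.0989, -1.3362)

step 1: ξ=(vx,vy,ωz)=(0.0450, -0.1800, -0.1974), dt=0.5 → body Δ=(0.0180, -0.0910, -0.0987) → world pose (0.0180, -0.0910, -0.0987)
step 2: ξ=(vx,vy,ωz)=(-0.0825, 0.1575, 0.4145), dt=0.5 → body Δ=(-0.0491, 0.0739, 0.2072) → world pose (-0.0235, -0.0126, 0.1086)
step 3: ξ=(vx,vy,ωz)=(-0.2250, 0.1350, -0.4737), dt=1.0 → body Δ=(-0.1853, 0.1823, -0.4737) → world pose (-0.2275, 0.1486, -0.3651)
step 4: ξ=(vx,vy,ωz)=(0.1050, 0.0150, -0.7105), dt=1.0 → body Δ=(0.1015, -0.0220, -0.7105) → world pose (-0.1405, 0.0918, -1.0757)
step 5: ξ=(vx,vy,ωz)=(0.0825, 0.2325, -0.2171), dt=1.2 → body Δ=(0.1340, 0.2630, -0.2605) → world pose (0.1546, 0.0989, -1.3362)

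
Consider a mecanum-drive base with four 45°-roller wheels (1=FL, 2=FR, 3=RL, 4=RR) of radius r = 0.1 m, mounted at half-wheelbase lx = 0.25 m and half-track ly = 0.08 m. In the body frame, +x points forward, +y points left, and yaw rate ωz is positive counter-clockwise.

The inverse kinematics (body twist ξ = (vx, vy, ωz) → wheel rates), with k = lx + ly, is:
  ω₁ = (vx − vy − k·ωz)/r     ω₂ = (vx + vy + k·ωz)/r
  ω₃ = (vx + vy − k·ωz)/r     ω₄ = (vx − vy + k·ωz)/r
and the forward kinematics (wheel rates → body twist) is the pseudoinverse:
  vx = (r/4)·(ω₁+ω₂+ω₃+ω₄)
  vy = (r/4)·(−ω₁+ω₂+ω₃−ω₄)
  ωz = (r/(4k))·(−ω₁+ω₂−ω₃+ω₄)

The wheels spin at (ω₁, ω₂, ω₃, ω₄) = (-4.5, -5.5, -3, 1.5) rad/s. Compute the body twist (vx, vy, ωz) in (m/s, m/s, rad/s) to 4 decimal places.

k = lx + ly = 0.25 + 0.08 = 0.3300
ω₁+ω₂+ω₃+ω₄ = -11.5000  →  vx = (0.1/4)·-11.5000 = -0.2875
−ω₁+ω₂+ω₃−ω₄ = -5.5000  →  vy = (0.1/4)·-5.5000 = -0.1375
−ω₁+ω₂−ω₃+ω₄ = 3.5000  →  ωz = (0.1/1.3200)·3.5000 = 0.2652

(-0.2875, -0.1375, 0.2652)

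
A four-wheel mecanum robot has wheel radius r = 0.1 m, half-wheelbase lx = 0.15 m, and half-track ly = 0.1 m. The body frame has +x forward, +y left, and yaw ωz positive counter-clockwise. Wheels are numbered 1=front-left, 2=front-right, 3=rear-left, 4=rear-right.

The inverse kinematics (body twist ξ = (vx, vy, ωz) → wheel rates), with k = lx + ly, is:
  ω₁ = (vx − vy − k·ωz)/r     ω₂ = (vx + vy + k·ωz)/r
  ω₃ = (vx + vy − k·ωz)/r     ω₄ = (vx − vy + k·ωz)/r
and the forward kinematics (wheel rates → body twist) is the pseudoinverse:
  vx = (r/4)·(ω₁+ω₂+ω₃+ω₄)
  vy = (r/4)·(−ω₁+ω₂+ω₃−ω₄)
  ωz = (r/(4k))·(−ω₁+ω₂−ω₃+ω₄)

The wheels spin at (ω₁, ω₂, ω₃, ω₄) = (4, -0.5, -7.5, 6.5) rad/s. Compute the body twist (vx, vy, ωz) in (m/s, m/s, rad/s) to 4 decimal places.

(0.0625, -0.4625, 0.9500)

k = lx + ly = 0.15 + 0.1 = 0.2500
ω₁+ω₂+ω₃+ω₄ = 2.5000  →  vx = (0.1/4)·2.5000 = 0.0625
−ω₁+ω₂+ω₃−ω₄ = -18.5000  →  vy = (0.1/4)·-18.5000 = -0.4625
−ω₁+ω₂−ω₃+ω₄ = 9.5000  →  ωz = (0.1/1.0000)·9.5000 = 0.9500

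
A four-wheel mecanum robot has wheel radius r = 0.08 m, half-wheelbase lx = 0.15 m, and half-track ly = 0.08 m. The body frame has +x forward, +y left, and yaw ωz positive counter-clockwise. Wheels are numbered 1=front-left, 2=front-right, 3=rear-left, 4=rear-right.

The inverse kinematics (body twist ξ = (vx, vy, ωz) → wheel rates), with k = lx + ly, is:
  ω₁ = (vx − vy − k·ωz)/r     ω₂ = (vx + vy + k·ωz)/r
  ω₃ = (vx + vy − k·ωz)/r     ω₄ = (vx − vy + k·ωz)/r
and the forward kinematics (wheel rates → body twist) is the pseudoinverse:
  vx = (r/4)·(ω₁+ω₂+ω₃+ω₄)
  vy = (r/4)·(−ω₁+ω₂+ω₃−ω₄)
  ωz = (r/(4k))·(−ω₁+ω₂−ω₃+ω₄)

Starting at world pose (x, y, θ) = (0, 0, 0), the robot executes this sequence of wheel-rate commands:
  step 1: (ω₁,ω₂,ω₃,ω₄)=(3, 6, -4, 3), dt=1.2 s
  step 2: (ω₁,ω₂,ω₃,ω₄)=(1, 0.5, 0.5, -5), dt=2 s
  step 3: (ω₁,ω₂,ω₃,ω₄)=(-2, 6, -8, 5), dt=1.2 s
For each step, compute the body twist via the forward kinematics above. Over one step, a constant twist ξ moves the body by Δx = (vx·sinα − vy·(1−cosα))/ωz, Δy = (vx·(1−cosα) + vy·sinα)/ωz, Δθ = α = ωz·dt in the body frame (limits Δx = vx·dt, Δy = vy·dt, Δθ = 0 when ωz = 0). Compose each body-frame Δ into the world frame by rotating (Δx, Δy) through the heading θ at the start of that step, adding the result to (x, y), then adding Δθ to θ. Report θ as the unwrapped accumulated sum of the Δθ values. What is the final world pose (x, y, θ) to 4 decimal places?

(0.1056, 0.0932, 2.1913)

step 1: ξ=(vx,vy,ωz)=(0.1600, -0.0800, 0.8696), dt=1.2 → body Δ=(0.2047, 0.0119, 1.0435) → world pose (0.2047, 0.0119, 1.0435)
step 2: ξ=(vx,vy,ωz)=(-0.0600, 0.1000, -0.5217), dt=2.0 → body Δ=(-0.0042, 0.2228, -1.0435) → world pose (0.0101, 0.1204, 0.0000)
step 3: ξ=(vx,vy,ωz)=(0.0200, -0.1000, 1.8261), dt=1.2 → body Δ=(0.0955, -0.0272, 2.1913) → world pose (0.1056, 0.0932, 2.1913)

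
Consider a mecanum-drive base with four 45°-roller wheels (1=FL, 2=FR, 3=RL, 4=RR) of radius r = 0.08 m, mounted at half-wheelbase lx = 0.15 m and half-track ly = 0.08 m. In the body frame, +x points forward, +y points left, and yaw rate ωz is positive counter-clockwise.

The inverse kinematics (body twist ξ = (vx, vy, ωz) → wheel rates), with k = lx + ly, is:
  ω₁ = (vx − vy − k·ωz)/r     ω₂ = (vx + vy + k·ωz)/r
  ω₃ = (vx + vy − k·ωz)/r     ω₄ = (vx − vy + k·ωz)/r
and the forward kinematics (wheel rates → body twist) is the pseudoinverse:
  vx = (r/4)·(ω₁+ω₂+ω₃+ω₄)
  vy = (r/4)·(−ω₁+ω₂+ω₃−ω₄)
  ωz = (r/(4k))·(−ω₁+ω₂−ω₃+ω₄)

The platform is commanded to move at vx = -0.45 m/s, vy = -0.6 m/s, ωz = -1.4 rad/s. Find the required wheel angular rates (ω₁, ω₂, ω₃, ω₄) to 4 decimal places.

(5.9000, -17.1500, -9.1000, -2.1500)

k = lx + ly = 0.15 + 0.08 = 0.2300;  k·ωz = 0.2300·-1.4 = -0.3220
ω₁ (FL) = (vx − vy − k·ωz)/r = 0.4720/0.08 = 5.9000
ω₂ (FR) = (vx + vy + k·ωz)/r = -1.3720/0.08 = -17.1500
ω₃ (RL) = (vx + vy − k·ωz)/r = -0.7280/0.08 = -9.1000
ω₄ (RR) = (vx − vy + k·ωz)/r = -0.1720/0.08 = -2.1500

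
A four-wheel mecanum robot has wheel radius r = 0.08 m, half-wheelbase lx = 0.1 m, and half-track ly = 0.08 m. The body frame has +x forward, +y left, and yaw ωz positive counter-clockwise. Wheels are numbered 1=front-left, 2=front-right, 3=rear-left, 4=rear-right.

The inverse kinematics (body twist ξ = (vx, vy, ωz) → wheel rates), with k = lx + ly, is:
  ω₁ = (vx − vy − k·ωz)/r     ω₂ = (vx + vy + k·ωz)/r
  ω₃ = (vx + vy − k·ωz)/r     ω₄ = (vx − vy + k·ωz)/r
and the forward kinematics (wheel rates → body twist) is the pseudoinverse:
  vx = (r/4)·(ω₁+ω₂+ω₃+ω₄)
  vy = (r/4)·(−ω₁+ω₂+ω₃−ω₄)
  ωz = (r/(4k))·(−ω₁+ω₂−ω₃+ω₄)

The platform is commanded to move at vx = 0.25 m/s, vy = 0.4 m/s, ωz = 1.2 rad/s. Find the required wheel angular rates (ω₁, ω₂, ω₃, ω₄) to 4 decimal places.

(-4.5750, 10.8250, 5.4250, 0.8250)

k = lx + ly = 0.1 + 0.08 = 0.1800;  k·ωz = 0.1800·1.2 = 0.2160
ω₁ (FL) = (vx − vy − k·ωz)/r = -0.3660/0.08 = -4.5750
ω₂ (FR) = (vx + vy + k·ωz)/r = 0.8660/0.08 = 10.8250
ω₃ (RL) = (vx + vy − k·ωz)/r = 0.4340/0.08 = 5.4250
ω₄ (RR) = (vx − vy + k·ωz)/r = 0.0660/0.08 = 0.8250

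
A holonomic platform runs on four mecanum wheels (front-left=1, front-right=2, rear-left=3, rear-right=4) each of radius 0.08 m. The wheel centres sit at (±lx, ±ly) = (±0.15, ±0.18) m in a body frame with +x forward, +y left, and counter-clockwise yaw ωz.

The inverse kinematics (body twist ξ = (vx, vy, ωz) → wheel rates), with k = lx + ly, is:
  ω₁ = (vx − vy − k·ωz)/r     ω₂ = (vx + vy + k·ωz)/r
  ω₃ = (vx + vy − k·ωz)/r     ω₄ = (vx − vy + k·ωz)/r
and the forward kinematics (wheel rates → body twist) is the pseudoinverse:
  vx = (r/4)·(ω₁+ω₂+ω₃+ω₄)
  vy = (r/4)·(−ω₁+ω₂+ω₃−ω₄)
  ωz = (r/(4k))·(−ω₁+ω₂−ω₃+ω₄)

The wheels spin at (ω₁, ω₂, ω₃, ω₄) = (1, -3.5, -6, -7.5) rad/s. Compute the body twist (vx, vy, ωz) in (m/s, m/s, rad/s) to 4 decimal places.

(-0.3200, -0.0600, -0.3636)

k = lx + ly = 0.15 + 0.18 = 0.3300
ω₁+ω₂+ω₃+ω₄ = -16.0000  →  vx = (0.08/4)·-16.0000 = -0.3200
−ω₁+ω₂+ω₃−ω₄ = -3.0000  →  vy = (0.08/4)·-3.0000 = -0.0600
−ω₁+ω₂−ω₃+ω₄ = -6.0000  →  ωz = (0.08/1.3200)·-6.0000 = -0.3636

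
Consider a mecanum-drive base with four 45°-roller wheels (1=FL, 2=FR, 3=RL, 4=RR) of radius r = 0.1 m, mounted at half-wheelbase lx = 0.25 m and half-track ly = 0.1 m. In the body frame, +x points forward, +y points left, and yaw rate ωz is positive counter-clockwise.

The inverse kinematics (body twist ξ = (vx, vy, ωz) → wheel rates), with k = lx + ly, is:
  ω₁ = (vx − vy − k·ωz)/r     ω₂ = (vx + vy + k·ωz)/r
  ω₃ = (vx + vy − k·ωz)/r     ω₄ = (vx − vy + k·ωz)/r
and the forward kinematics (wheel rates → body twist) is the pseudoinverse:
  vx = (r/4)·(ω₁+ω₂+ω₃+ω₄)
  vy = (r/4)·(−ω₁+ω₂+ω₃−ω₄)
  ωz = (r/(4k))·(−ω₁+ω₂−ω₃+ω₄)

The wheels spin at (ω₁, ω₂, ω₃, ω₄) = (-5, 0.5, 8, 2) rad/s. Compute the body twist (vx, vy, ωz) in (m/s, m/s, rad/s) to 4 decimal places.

k = lx + ly = 0.25 + 0.1 = 0.3500
ω₁+ω₂+ω₃+ω₄ = 5.5000  →  vx = (0.1/4)·5.5000 = 0.1375
−ω₁+ω₂+ω₃−ω₄ = 11.5000  →  vy = (0.1/4)·11.5000 = 0.2875
−ω₁+ω₂−ω₃+ω₄ = -0.5000  →  ωz = (0.1/1.4000)·-0.5000 = -0.0357

(0.1375, 0.2875, -0.0357)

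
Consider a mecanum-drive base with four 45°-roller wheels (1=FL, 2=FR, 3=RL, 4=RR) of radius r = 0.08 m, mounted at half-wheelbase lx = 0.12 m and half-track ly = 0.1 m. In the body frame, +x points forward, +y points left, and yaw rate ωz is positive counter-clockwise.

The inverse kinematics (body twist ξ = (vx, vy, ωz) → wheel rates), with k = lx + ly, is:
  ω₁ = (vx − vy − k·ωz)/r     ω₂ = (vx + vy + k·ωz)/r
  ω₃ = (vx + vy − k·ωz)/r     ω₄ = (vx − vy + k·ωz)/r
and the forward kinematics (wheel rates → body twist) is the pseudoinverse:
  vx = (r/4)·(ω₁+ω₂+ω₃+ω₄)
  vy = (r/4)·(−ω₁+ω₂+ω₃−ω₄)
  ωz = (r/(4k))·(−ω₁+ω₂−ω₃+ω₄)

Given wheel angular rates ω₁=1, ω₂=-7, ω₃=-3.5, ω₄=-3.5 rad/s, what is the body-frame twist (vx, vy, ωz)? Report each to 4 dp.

k = lx + ly = 0.12 + 0.1 = 0.2200
ω₁+ω₂+ω₃+ω₄ = -13.0000  →  vx = (0.08/4)·-13.0000 = -0.2600
−ω₁+ω₂+ω₃−ω₄ = -8.0000  →  vy = (0.08/4)·-8.0000 = -0.1600
−ω₁+ω₂−ω₃+ω₄ = -8.0000  →  ωz = (0.08/0.8800)·-8.0000 = -0.7273

(-0.2600, -0.1600, -0.7273)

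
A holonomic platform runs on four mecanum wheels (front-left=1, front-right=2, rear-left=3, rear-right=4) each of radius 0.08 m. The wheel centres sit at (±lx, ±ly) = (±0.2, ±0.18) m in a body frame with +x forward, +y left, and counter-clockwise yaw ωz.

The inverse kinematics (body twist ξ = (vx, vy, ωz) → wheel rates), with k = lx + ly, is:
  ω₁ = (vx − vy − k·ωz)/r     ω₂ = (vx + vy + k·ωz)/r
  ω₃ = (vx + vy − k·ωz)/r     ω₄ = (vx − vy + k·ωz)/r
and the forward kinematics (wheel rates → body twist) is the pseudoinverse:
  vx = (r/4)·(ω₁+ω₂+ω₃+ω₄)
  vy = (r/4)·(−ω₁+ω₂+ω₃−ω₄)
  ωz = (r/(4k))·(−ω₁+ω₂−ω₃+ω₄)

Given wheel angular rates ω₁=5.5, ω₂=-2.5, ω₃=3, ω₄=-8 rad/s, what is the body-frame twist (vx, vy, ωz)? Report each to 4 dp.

k = lx + ly = 0.2 + 0.18 = 0.3800
ω₁+ω₂+ω₃+ω₄ = -2.0000  →  vx = (0.08/4)·-2.0000 = -0.0400
−ω₁+ω₂+ω₃−ω₄ = 3.0000  →  vy = (0.08/4)·3.0000 = 0.0600
−ω₁+ω₂−ω₃+ω₄ = -19.0000  →  ωz = (0.08/1.5200)·-19.0000 = -1.0000

(-0.0400, 0.0600, -1.0000)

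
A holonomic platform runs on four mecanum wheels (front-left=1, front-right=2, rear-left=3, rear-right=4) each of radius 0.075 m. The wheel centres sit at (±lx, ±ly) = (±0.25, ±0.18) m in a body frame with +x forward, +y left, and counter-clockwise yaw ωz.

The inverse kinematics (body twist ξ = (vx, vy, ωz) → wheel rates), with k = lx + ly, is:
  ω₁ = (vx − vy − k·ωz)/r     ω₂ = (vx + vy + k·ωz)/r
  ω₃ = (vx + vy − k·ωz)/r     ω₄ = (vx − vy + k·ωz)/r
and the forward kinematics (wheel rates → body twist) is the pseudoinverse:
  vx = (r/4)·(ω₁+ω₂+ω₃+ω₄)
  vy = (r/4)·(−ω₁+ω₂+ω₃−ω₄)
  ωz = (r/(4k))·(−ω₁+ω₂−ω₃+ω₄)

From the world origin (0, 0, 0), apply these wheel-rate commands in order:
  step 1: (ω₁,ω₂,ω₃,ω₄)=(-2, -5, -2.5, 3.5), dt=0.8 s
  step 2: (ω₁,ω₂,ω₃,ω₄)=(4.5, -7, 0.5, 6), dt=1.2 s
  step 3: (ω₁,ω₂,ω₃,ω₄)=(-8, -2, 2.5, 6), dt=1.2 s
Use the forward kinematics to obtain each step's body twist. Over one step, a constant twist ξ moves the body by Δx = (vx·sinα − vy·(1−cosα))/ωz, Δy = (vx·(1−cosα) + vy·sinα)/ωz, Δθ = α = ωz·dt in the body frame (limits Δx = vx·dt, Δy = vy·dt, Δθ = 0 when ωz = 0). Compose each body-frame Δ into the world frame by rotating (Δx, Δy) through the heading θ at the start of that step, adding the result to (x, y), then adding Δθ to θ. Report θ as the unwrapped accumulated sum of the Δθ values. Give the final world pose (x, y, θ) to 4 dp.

(-0.0488, -0.4702, 0.2878)

step 1: ξ=(vx,vy,ωz)=(-0.1125, -0.1688, 0.1308), dt=0.8 → body Δ=(-0.0828, -0.1395, 0.1047) → world pose (-0.0828, -0.1395, 0.1047)
step 2: ξ=(vx,vy,ωz)=(0.0750, -0.3187, -0.2616), dt=1.2 → body Δ=(0.0290, -0.3903, -0.3140) → world pose (-0.0132, -0.5246, -0.2093)
step 3: ξ=(vx,vy,ωz)=(-0.0281, 0.0469, 0.4142), dt=1.2 → body Δ=(-0.0461, 0.0457, 0.4971) → world pose (-0.0488, -0.4702, 0.2878)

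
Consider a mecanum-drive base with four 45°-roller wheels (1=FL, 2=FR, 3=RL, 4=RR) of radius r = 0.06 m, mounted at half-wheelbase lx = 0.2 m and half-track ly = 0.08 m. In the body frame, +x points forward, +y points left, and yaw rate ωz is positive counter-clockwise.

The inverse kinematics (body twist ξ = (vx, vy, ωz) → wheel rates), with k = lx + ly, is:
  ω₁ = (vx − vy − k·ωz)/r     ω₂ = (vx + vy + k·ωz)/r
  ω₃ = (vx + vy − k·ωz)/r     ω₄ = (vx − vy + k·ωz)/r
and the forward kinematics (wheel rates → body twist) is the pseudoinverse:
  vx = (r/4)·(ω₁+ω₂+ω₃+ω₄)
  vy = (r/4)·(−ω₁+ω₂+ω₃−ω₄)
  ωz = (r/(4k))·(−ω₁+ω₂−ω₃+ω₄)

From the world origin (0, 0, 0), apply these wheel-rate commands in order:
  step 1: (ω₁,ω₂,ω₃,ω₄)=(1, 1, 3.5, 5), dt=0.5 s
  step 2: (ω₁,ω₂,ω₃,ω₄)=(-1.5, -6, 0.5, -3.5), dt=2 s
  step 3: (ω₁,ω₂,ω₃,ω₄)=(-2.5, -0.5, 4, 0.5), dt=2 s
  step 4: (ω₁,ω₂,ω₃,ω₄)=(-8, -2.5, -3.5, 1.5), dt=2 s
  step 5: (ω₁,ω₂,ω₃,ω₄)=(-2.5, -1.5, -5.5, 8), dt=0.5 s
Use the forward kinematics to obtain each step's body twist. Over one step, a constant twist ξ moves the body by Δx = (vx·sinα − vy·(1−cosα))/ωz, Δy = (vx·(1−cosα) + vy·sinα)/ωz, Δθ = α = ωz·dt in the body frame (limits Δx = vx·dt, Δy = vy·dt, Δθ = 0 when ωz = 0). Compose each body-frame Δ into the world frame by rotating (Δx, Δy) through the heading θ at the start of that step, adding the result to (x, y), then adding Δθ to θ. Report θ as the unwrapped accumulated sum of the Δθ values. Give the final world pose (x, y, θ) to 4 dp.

(-0.3400, 0.2398, 0.4821)

step 1: ξ=(vx,vy,ωz)=(0.1575, -0.0225, 0.0804), dt=0.5 → body Δ=(0.0790, -0.0097, 0.0402) → world pose (0.0790, -0.0097, 0.0402)
step 2: ξ=(vx,vy,ωz)=(-0.1575, -0.0075, -0.4554), dt=2.0 → body Δ=(-0.2796, 0.1208, -0.9107) → world pose (-0.2053, 0.0998, -0.8705)
step 3: ξ=(vx,vy,ωz)=(0.0225, 0.0825, -0.0804), dt=2.0 → body Δ=(0.0580, 0.1607, -0.1607) → world pose (-0.0450, 0.1590, -1.0312)
step 4: ξ=(vx,vy,ωz)=(-0.1875, 0.0075, 0.5625), dt=2.0 → body Δ=(-0.3083, -0.1776, 1.1250) → world pose (-0.3558, 0.3323, 0.0937)
step 5: ξ=(vx,vy,ωz)=(-0.0225, -0.1875, 0.7768), dt=0.5 → body Δ=(0.0070, -0.0936, 0.3884) → world pose (-0.3400, 0.2398, 0.4821)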